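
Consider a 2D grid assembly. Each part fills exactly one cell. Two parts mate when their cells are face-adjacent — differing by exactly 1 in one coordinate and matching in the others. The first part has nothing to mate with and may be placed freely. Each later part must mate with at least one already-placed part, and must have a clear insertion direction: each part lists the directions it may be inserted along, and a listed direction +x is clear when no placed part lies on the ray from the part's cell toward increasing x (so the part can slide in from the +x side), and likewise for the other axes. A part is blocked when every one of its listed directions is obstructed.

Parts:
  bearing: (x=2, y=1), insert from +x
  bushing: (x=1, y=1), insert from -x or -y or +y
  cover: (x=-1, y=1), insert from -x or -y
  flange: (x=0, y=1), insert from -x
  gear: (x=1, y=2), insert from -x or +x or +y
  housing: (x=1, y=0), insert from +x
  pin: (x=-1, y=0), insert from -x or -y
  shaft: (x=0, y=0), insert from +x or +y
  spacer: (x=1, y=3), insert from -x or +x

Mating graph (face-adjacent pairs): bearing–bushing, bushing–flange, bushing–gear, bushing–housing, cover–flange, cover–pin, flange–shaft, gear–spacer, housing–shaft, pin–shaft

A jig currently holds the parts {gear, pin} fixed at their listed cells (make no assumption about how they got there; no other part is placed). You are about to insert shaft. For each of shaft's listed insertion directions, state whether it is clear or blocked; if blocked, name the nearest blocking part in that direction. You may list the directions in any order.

+x: clear; +y: clear

+x: ray from shaft(0, 0) has no placed part ⇒ clear
+y: ray from shaft(0, 0) has no placed part ⇒ clear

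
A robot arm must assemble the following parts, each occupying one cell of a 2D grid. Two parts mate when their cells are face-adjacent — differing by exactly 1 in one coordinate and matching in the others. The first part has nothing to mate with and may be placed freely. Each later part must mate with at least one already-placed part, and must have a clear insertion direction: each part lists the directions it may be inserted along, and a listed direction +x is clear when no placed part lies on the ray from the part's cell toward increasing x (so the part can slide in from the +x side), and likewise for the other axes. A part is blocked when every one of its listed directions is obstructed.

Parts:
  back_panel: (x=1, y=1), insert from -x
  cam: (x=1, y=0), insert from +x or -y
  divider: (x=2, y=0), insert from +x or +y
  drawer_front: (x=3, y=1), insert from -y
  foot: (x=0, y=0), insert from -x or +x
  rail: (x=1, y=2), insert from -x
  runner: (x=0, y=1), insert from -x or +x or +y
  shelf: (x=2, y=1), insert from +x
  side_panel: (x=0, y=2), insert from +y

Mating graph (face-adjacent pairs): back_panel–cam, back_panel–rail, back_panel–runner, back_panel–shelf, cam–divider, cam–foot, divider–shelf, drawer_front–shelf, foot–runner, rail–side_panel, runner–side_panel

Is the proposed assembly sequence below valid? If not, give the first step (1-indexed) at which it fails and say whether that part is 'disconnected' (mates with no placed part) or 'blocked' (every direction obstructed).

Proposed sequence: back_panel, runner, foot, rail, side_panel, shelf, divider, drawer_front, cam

Valid

1. back_panel@(1, 1) [-x clear] — {back_panel}
2. runner@(0, 1) [-x clear] — {back_panel, runner}
3. foot@(0, 0) [-x clear] — {back_panel, foot, runner}
4. rail@(1, 2) [-x clear] — {back_panel, foot, rail, runner}
5. side_panel@(0, 2) [+y clear] — {back_panel, foot, rail, runner, side_panel}
6. shelf@(2, 1) [+x clear] — {back_panel, foot, rail, runner, shelf, side_panel}
7. divider@(2, 0) [+x clear] — {back_panel, divider, foot, rail, runner, shelf, side_panel}
8. drawer_front@(3, 1) [-y clear] — {back_panel, divider, drawer_front, foot, rail, runner, shelf, side_panel}
9. cam@(1, 0) [-y clear] — {back_panel, cam, divider, drawer_front, foot, rail, runner, shelf, side_panel}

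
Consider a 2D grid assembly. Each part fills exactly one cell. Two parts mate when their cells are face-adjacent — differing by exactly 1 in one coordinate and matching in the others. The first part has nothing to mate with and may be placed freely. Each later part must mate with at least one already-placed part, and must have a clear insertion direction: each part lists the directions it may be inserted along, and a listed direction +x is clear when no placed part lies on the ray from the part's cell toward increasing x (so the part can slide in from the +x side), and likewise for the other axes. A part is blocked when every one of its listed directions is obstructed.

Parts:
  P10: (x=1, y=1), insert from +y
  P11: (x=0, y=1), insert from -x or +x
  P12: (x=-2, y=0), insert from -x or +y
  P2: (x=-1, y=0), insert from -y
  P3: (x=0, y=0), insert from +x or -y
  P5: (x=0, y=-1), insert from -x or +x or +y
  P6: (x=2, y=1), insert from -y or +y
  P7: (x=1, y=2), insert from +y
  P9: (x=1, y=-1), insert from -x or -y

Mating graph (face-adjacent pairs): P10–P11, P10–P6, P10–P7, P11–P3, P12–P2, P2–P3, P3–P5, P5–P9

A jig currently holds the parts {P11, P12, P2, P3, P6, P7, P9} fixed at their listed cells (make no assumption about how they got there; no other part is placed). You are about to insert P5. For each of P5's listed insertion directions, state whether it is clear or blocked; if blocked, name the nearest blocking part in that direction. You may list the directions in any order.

+x: blocked by P9; +y: blocked by P3; -x: clear

-x: ray from P5(0, -1) has no placed part ⇒ clear
+x: nearest on ray is P9@(1, -1) ⇒ blocked
+y: nearest on ray is P3@(0, 0) ⇒ blocked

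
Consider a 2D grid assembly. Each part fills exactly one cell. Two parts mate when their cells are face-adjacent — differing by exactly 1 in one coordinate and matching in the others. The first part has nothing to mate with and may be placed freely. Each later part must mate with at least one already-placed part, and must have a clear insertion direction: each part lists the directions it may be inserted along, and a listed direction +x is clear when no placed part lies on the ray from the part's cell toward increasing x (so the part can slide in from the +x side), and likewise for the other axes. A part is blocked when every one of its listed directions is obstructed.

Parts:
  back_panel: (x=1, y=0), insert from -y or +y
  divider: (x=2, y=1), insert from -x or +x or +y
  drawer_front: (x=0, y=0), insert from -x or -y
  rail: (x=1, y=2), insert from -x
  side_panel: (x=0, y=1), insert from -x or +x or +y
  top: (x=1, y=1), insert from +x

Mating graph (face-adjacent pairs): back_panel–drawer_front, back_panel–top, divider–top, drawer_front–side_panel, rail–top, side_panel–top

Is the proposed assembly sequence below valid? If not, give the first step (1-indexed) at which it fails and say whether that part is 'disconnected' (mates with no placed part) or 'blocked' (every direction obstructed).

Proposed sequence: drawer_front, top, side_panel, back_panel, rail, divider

1. drawer_front@(0, 0) [-x clear] — {drawer_front}
2. top@(1, 1) — no placed neighbour ⇒ disconnected

Invalid at step 2 (disconnected)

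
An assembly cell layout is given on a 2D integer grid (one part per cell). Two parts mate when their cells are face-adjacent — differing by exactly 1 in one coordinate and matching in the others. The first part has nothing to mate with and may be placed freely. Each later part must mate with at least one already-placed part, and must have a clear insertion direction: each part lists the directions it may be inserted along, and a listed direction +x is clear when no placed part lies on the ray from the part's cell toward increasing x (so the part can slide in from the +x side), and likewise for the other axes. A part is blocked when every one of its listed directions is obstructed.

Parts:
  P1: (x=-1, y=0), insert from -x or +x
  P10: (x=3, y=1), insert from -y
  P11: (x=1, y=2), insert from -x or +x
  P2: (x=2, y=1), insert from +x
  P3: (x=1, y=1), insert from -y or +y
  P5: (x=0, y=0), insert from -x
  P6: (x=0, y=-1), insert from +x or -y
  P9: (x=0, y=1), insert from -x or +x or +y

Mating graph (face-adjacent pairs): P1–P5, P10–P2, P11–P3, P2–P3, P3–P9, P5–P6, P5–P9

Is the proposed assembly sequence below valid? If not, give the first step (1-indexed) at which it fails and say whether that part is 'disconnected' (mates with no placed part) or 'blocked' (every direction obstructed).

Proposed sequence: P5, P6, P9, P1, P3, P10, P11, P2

Invalid at step 6 (disconnected)

1. P5@(0, 0) [-x clear] — {P5}
2. P6@(0, -1) [+x clear] — {P5, P6}
3. P9@(0, 1) [-x clear] — {P5, P6, P9}
4. P1@(-1, 0) [-x clear] — {P1, P5, P6, P9}
5. P3@(1, 1) [-y clear] — {P1, P3, P5, P6, P9}
6. P10@(3, 1) — no placed neighbour ⇒ disconnected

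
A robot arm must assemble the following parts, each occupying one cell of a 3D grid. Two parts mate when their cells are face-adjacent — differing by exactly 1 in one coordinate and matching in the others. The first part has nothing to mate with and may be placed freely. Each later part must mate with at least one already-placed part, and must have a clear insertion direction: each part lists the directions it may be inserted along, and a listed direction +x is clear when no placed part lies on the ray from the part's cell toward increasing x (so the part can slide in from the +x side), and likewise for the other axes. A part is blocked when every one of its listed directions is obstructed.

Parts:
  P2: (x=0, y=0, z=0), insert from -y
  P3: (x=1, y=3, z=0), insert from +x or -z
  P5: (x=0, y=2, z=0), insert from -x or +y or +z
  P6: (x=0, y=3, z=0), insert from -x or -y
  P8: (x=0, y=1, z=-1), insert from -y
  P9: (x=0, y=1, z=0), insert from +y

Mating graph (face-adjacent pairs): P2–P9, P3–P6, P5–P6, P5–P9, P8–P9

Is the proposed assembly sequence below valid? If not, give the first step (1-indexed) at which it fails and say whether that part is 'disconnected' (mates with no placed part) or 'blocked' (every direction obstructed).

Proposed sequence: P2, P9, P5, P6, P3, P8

Valid

1. P2@(0, 0, 0) [-y clear] — {P2}
2. P9@(0, 1, 0) [+y clear] — {P2, P9}
3. P5@(0, 2, 0) [-x clear] — {P2, P5, P9}
4. P6@(0, 3, 0) [-x clear] — {P2, P5, P6, P9}
5. P3@(1, 3, 0) [+x clear] — {P2, P3, P5, P6, P9}
6. P8@(0, 1, -1) [-y clear] — {P2, P3, P5, P6, P8, P9}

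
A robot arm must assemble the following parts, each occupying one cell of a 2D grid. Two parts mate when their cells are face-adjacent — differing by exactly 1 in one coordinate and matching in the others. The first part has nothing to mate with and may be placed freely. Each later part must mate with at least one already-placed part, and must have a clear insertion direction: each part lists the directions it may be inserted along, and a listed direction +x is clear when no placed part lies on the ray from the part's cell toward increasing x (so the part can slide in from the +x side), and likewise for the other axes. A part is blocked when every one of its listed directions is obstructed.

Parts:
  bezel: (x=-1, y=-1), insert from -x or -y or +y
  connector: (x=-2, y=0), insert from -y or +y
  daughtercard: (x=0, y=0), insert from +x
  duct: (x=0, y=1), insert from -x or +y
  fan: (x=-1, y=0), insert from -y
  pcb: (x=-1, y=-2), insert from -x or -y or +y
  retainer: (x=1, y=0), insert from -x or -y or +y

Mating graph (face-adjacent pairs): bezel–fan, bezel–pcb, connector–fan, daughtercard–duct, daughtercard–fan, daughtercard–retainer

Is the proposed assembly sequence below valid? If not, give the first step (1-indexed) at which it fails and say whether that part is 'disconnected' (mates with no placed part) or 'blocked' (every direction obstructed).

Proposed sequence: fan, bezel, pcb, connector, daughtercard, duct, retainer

1. fan@(-1, 0) [-y clear] — {fan}
2. bezel@(-1, -1) [-x clear] — {bezel, fan}
3. pcb@(-1, -2) [-x clear] — {bezel, fan, pcb}
4. connector@(-2, 0) [-y clear] — {bezel, connector, fan, pcb}
5. daughtercard@(0, 0) [+x clear] — {bezel, connector, daughtercard, fan, pcb}
6. duct@(0, 1) [-x clear] — {bezel, connector, daughtercard, duct, fan, pcb}
7. retainer@(1, 0) [-y clear] — {bezel, connector, daughtercard, duct, fan, pcb, retainer}

Valid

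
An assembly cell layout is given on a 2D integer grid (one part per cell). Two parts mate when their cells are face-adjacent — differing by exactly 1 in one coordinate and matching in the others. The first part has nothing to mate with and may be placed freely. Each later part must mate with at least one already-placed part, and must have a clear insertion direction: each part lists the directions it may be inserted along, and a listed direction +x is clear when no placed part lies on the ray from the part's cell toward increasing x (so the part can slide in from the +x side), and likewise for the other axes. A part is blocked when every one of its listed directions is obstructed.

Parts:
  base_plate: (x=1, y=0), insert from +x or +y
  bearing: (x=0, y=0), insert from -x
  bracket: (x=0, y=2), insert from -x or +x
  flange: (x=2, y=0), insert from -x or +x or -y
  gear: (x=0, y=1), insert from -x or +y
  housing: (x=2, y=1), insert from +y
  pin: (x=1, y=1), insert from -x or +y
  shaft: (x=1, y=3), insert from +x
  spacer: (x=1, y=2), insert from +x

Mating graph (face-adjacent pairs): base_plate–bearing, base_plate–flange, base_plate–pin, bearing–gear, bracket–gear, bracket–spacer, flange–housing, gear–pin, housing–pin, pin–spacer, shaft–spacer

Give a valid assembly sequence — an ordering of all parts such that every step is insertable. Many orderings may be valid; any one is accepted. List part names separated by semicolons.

base_plate; bearing; gear; bracket; pin; spacer; shaft; flange; housing

1. base_plate@(1, 0) [+x clear] — {base_plate}
2. bearing@(0, 0) [-x clear] — {base_plate, bearing}
3. gear@(0, 1) [-x clear] — {base_plate, bearing, gear}
4. bracket@(0, 2) [-x clear] — {base_plate, bearing, bracket, gear}
5. pin@(1, 1) [+y clear] — {base_plate, bearing, bracket, gear, pin}
6. spacer@(1, 2) [+x clear] — {base_plate, bearing, bracket, gear, pin, spacer}
7. shaft@(1, 3) [+x clear] — {base_plate, bearing, bracket, gear, pin, shaft, spacer}
8. flange@(2, 0) [+x clear] — {base_plate, bearing, bracket, flange, gear, pin, shaft, spacer}
9. housing@(2, 1) [+y clear] — {base_plate, bearing, bracket, flange, gear, housing, pin, shaft, spacer}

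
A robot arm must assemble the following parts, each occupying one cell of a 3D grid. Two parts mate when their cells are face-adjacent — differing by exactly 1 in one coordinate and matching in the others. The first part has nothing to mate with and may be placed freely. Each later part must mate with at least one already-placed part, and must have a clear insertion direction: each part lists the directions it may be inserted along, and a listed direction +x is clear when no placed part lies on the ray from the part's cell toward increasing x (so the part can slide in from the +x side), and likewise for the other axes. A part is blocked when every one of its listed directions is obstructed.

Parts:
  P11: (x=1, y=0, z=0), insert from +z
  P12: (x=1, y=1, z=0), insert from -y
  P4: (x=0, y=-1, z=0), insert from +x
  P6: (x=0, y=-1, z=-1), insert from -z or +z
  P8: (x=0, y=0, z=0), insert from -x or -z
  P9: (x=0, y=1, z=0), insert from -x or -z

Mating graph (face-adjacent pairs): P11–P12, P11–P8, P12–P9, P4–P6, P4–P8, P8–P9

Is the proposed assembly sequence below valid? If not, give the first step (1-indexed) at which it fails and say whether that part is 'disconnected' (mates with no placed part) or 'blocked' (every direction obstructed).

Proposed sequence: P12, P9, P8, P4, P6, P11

Valid

1. P12@(1, 1, 0) [-y clear] — {P12}
2. P9@(0, 1, 0) [-x clear] — {P12, P9}
3. P8@(0, 0, 0) [-x clear] — {P12, P8, P9}
4. P4@(0, -1, 0) [+x clear] — {P12, P4, P8, P9}
5. P6@(0, -1, -1) [-z clear] — {P12, P4, P6, P8, P9}
6. P11@(1, 0, 0) [+z clear] — {P11, P12, P4, P6, P8, P9}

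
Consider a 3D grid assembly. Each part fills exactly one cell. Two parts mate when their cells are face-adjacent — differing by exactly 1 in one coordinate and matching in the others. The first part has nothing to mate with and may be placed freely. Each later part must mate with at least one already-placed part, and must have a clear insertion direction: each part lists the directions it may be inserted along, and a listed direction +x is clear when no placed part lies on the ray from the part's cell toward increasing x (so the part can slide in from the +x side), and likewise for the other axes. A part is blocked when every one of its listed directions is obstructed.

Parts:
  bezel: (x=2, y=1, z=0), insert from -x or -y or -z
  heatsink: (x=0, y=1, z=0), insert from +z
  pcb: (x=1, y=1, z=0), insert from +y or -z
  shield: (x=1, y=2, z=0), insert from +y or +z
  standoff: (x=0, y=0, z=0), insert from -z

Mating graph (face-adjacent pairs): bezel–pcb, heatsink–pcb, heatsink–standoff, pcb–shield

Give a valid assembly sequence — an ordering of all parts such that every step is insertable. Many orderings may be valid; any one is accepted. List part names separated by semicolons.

1. heatsink@(0, 1, 0) [+z clear] — {heatsink}
2. standoff@(0, 0, 0) [-z clear] — {heatsink, standoff}
3. pcb@(1, 1, 0) [+y clear] — {heatsink, pcb, standoff}
4. shield@(1, 2, 0) [+y clear] — {heatsink, pcb, shield, standoff}
5. bezel@(2, 1, 0) [-y clear] — {bezel, heatsink, pcb, shield, standoff}

heatsink; standoff; pcb; shield; bezel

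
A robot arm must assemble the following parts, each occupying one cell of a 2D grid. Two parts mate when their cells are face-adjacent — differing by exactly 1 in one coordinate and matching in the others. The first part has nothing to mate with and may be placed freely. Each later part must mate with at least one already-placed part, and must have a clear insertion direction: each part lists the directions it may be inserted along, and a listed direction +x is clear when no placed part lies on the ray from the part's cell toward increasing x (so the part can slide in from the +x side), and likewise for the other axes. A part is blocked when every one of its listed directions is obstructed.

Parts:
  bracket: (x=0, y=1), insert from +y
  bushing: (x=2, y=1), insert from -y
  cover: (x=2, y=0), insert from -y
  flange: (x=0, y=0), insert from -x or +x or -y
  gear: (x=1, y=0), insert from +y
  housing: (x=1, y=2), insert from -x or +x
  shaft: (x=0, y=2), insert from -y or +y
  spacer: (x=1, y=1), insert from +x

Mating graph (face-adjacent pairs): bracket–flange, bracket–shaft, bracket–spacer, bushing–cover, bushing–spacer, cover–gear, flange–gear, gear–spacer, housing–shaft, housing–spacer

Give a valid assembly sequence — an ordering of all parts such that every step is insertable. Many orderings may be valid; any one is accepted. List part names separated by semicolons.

1. gear@(1, 0) [+y clear] — {gear}
2. flange@(0, 0) [-x clear] — {flange, gear}
3. spacer@(1, 1) [+x clear] — {flange, gear, spacer}
4. housing@(1, 2) [-x clear] — {flange, gear, housing, spacer}
5. bushing@(2, 1) [-y clear] — {bushing, flange, gear, housing, spacer}
6. bracket@(0, 1) [+y clear] — {bracket, bushing, flange, gear, housing, spacer}
7. cover@(2, 0) [-y clear] — {bracket, bushing, cover, flange, gear, housing, spacer}
8. shaft@(0, 2) [+y clear] — {bracket, bushing, cover, flange, gear, housing, shaft, spacer}

gear; flange; spacer; housing; bushing; bracket; cover; shaft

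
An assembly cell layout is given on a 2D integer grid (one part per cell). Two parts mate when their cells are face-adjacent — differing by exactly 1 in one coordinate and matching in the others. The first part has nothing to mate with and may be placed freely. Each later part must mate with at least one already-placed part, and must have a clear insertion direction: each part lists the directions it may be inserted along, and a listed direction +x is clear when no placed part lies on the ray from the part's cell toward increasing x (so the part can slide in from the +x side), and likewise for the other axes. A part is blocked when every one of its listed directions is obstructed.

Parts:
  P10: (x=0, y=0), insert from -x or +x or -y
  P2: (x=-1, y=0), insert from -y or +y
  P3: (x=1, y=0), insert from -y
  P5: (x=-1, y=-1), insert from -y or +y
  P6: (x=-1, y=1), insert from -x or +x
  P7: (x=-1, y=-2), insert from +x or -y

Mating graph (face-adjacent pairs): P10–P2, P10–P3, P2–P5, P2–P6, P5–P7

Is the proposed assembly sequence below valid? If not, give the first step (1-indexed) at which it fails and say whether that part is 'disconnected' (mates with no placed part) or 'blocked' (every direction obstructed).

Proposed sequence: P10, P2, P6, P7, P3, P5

1. P10@(0, 0) [-x clear] — {P10}
2. P2@(-1, 0) [-y clear] — {P10, P2}
3. P6@(-1, 1) [-x clear] — {P10, P2, P6}
4. P7@(-1, -2) — no placed neighbour ⇒ disconnected

Invalid at step 4 (disconnected)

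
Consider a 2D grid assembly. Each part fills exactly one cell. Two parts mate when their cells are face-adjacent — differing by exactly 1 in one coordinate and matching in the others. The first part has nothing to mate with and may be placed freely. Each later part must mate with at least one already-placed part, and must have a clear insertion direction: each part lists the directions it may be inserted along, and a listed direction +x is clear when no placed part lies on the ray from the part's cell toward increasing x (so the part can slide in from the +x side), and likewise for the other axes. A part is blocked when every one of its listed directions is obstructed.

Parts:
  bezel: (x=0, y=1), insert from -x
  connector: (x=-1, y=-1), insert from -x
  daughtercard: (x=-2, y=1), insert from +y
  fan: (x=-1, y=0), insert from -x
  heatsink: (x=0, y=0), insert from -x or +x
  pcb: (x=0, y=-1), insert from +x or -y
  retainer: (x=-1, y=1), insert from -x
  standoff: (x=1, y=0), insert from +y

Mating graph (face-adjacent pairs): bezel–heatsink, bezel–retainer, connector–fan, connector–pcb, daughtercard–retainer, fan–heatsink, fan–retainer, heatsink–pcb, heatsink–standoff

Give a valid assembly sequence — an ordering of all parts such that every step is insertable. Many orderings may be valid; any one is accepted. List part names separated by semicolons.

standoff; heatsink; pcb; bezel; fan; retainer; daughtercard; connector

1. standoff@(1, 0) [+y clear] — {standoff}
2. heatsink@(0, 0) [-x clear] — {heatsink, standoff}
3. pcb@(0, -1) [+x clear] — {heatsink, pcb, standoff}
4. bezel@(0, 1) [-x clear] — {bezel, heatsink, pcb, standoff}
5. fan@(-1, 0) [-x clear] — {bezel, fan, heatsink, pcb, standoff}
6. retainer@(-1, 1) [-x clear] — {bezel, fan, heatsink, pcb, retainer, standoff}
7. daughtercard@(-2, 1) [+y clear] — {bezel, daughtercard, fan, heatsink, pcb, retainer, standoff}
8. connector@(-1, -1) [-x clear] — {bezel, connector, daughtercard, fan, heatsink, pcb, retainer, standoff}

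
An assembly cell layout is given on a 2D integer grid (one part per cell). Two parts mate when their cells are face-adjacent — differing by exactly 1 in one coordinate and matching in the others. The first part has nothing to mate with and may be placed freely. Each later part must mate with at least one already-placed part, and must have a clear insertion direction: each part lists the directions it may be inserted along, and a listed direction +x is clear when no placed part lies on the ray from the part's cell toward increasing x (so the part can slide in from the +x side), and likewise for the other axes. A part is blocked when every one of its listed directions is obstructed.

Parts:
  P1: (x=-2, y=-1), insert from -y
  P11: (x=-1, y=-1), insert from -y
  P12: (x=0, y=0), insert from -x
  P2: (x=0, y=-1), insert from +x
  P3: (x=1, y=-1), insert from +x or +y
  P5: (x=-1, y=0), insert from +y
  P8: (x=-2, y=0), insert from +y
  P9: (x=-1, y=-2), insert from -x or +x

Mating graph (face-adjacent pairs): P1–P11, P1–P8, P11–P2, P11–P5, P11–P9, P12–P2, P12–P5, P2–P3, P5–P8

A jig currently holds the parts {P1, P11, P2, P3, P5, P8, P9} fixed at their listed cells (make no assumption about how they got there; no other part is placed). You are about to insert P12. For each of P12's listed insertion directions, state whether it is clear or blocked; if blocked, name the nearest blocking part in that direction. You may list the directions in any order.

-x: nearest on ray is P5@(-1, 0) ⇒ blocked

-x: blocked by P5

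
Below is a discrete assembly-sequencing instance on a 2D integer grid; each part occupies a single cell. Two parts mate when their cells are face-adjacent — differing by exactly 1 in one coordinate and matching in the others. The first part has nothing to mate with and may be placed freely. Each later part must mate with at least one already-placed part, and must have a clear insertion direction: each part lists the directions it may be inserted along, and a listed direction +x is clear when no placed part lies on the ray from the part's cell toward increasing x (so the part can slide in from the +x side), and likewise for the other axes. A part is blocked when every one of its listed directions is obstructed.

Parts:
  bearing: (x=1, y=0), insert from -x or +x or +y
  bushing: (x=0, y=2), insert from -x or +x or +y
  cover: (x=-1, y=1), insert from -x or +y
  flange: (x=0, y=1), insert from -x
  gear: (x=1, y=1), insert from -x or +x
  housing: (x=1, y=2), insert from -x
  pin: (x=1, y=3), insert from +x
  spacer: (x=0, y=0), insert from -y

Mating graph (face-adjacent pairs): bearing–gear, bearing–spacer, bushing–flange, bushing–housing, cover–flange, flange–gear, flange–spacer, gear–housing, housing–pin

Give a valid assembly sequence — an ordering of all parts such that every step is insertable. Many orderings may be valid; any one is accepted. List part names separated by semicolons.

1. bearing@(1, 0) [-x clear] — {bearing}
2. gear@(1, 1) [-x clear] — {bearing, gear}
3. housing@(1, 2) [-x clear] — {bearing, gear, housing}
4. flange@(0, 1) [-x clear] — {bearing, flange, gear, housing}
5. cover@(-1, 1) [-x clear] — {bearing, cover, flange, gear, housing}
6. spacer@(0, 0) [-y clear] — {bearing, cover, flange, gear, housing, spacer}
7. bushing@(0, 2) [-x clear] — {bearing, bushing, cover, flange, gear, housing, spacer}
8. pin@(1, 3) [+x clear] — {bearing, bushing, cover, flange, gear, housing, pin, spacer}

bearing; gear; housing; flange; cover; spacer; bushing; pin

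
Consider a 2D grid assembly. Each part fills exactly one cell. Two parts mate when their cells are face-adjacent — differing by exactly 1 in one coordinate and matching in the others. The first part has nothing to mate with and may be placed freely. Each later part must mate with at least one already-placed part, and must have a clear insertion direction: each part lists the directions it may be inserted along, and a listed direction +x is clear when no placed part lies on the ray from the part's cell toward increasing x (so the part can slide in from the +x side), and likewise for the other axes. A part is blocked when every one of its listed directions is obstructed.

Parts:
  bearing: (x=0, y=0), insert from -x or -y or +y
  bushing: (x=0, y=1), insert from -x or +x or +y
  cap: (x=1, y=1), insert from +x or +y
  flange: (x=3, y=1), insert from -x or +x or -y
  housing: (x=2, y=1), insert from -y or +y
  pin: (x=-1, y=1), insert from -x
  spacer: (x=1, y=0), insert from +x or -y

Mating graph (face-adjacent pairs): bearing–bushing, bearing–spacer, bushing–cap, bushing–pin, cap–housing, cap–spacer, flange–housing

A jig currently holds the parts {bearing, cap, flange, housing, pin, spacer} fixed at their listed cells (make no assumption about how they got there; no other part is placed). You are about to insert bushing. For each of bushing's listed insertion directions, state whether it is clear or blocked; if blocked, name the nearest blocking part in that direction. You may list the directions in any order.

+x: blocked by cap; +y: clear; -x: blocked by pin

-x: nearest on ray is pin@(-1, 1) ⇒ blocked
+x: nearest on ray is cap@(1, 1) ⇒ blocked
+y: ray from bushing(0, 1) has no placed part ⇒ clear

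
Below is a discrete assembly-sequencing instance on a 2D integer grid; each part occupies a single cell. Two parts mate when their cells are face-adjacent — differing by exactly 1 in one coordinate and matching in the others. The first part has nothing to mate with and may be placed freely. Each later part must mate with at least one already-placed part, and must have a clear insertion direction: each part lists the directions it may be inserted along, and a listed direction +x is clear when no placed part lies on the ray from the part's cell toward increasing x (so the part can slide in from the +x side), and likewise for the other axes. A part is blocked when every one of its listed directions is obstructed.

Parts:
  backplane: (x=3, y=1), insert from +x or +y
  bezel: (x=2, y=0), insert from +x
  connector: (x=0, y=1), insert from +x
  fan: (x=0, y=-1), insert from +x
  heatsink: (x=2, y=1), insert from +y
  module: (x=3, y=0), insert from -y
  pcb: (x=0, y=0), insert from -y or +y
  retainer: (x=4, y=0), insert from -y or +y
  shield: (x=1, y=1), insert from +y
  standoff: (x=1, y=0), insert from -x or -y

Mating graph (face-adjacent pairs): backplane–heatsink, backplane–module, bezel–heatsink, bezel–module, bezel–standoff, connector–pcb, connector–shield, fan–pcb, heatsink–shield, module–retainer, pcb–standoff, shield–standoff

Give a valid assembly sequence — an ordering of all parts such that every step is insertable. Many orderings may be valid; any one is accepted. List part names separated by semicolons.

1. connector@(0, 1) [+x clear] — {connector}
2. pcb@(0, 0) [-y clear] — {connector, pcb}
3. standoff@(1, 0) [-y clear] — {connector, pcb, standoff}
4. fan@(0, -1) [+x clear] — {connector, fan, pcb, standoff}
5. bezel@(2, 0) [+x clear] — {bezel, connector, fan, pcb, standoff}
6. module@(3, 0) [-y clear] — {bezel, connector, fan, module, pcb, standoff}
7. backplane@(3, 1) [+x clear] — {backplane, bezel, connector, fan, module, pcb, standoff}
8. retainer@(4, 0) [-y clear] — {backplane, bezel, connector, fan, module, pcb, retainer, standoff}
9. heatsink@(2, 1) [+y clear] — {backplane, bezel, connector, fan, heatsink, module, pcb, retainer, standoff}
10. shield@(1, 1) [+y clear] — {backplane, bezel, connector, fan, heatsink, module, pcb, retainer, shield, standoff}

connector; pcb; standoff; fan; bezel; module; backplane; retainer; heatsink; shield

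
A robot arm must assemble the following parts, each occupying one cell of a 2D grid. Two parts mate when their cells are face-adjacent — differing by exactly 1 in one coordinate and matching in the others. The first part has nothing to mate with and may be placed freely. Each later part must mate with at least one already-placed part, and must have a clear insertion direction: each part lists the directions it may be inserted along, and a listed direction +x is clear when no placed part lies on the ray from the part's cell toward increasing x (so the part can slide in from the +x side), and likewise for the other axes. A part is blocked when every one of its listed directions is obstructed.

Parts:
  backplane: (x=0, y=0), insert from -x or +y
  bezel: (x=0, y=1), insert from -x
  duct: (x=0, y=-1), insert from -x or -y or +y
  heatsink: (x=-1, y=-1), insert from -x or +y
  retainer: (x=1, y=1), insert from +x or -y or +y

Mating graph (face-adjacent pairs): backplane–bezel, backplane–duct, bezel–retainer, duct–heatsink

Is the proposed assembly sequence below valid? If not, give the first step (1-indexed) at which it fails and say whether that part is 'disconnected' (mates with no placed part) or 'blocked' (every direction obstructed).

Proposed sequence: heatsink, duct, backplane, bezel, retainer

Valid

1. heatsink@(-1, -1) [-x clear] — {heatsink}
2. duct@(0, -1) [-y clear] — {duct, heatsink}
3. backplane@(0, 0) [-x clear] — {backplane, duct, heatsink}
4. bezel@(0, 1) [-x clear] — {backplane, bezel, duct, heatsink}
5. retainer@(1, 1) [+x clear] — {backplane, bezel, duct, heatsink, retainer}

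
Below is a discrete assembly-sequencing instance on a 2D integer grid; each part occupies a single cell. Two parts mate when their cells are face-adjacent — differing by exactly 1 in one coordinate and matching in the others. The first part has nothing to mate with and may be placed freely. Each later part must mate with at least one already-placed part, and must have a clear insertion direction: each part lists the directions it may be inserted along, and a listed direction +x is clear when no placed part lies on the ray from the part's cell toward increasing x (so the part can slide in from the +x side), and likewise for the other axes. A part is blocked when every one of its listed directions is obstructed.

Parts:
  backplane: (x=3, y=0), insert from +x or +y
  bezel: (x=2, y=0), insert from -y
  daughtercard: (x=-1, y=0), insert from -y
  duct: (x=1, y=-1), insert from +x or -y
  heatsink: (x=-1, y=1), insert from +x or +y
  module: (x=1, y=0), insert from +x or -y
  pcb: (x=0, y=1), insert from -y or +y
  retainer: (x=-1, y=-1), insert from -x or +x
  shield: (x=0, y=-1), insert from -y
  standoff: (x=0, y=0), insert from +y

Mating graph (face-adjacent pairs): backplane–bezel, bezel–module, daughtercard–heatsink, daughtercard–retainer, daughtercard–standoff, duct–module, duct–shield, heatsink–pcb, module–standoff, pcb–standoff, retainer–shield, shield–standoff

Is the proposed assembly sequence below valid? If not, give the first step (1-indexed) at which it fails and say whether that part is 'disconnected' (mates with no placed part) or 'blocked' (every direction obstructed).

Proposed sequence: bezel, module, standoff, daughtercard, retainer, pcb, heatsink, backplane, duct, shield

Valid

1. bezel@(2, 0) [-y clear] — {bezel}
2. module@(1, 0) [-y clear] — {bezel, module}
3. standoff@(0, 0) [+y clear] — {bezel, module, standoff}
4. daughtercard@(-1, 0) [-y clear] — {bezel, daughtercard, module, standoff}
5. retainer@(-1, -1) [-x clear] — {bezel, daughtercard, module, retainer, standoff}
6. pcb@(0, 1) [+y clear] — {bezel, daughtercard, module, pcb, retainer, standoff}
7. heatsink@(-1, 1) [+y clear] — {bezel, daughtercard, heatsink, module, pcb, retainer, standoff}
8. backplane@(3, 0) [+x clear] — {backplane, bezel, daughtercard, heatsink, module, pcb, retainer, standoff}
9. duct@(1, -1) [+x clear] — {backplane, bezel, daughtercard, duct, heatsink, module, pcb, retainer, standoff}
10. shield@(0, -1) [-y clear] — {backplane, bezel, daughtercard, duct, heatsink, module, pcb, retainer, shield, standoff}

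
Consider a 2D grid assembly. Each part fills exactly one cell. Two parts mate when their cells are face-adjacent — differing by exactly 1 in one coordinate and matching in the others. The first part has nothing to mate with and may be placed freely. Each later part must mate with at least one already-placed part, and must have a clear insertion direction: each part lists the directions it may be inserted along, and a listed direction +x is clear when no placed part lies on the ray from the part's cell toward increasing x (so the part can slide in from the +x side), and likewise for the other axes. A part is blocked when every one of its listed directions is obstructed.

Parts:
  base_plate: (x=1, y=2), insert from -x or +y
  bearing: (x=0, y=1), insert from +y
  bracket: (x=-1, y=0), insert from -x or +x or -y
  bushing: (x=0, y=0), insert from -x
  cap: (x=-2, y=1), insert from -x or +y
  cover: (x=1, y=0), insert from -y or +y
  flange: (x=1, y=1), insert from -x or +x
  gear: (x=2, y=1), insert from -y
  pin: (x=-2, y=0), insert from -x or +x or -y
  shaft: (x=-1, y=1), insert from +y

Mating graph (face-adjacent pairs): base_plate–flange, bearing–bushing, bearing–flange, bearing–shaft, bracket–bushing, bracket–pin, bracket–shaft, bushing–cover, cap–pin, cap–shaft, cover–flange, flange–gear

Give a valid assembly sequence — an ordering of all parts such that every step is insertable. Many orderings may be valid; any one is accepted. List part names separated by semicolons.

1. shaft@(-1, 1) [+y clear] — {shaft}
2. cap@(-2, 1) [-x clear] — {cap, shaft}
3. bearing@(0, 1) [+y clear] — {bearing, cap, shaft}
4. flange@(1, 1) [+x clear] — {bearing, cap, flange, shaft}
5. base_plate@(1, 2) [-x clear] — {base_plate, bearing, cap, flange, shaft}
6. cover@(1, 0) [-y clear] — {base_plate, bearing, cap, cover, flange, shaft}
7. gear@(2, 1) [-y clear] — {base_plate, bearing, cap, cover, flange, gear, shaft}
8. bushing@(0, 0) [-x clear] — {base_plate, bearing, bushing, cap, cover, flange, gear, shaft}
9. pin@(-2, 0) [-x clear] — {base_plate, bearing, bushing, cap, cover, flange, gear, pin, shaft}
10. bracket@(-1, 0) [-y clear] — {base_plate, bearing, bracket, bushing, cap, cover, flange, gear, pin, shaft}

shaft; cap; bearing; flange; base_plate; cover; gear; bushing; pin; bracket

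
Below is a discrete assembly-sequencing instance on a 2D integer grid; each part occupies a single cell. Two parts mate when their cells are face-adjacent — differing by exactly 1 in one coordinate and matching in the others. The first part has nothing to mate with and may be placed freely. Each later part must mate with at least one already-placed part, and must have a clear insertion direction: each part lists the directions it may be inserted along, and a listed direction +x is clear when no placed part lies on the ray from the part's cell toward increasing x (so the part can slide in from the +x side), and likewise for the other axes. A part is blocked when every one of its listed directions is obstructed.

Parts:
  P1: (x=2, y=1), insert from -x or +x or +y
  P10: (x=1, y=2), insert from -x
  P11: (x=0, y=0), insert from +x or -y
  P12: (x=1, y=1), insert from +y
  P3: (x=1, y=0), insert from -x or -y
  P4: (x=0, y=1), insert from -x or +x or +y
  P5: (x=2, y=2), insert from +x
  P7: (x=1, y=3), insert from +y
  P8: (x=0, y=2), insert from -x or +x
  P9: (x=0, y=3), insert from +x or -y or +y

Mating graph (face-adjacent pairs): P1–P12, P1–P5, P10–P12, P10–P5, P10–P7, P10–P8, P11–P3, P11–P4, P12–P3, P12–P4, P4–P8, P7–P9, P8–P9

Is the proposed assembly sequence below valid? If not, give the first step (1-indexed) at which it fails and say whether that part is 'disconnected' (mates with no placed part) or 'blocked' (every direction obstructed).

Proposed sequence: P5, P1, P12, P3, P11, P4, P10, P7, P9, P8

Valid

1. P5@(2, 2) [+x clear] — {P5}
2. P1@(2, 1) [-x clear] — {P1, P5}
3. P12@(1, 1) [+y clear] — {P1, P12, P5}
4. P3@(1, 0) [-x clear] — {P1, P12, P3, P5}
5. P11@(0, 0) [-y clear] — {P1, P11, P12, P3, P5}
6. P4@(0, 1) [-x clear] — {P1, P11, P12, P3, P4, P5}
7. P10@(1, 2) [-x clear] — {P1, P10, P11, P12, P3, P4, P5}
8. P7@(1, 3) [+y clear] — {P1, P10, P11, P12, P3, P4, P5, P7}
9. P9@(0, 3) [+y clear] — {P1, P10, P11, P12, P3, P4, P5, P7, P9}
10. P8@(0, 2) [-x clear] — {P1, P10, P11, P12, P3, P4, P5, P7, P8, P9}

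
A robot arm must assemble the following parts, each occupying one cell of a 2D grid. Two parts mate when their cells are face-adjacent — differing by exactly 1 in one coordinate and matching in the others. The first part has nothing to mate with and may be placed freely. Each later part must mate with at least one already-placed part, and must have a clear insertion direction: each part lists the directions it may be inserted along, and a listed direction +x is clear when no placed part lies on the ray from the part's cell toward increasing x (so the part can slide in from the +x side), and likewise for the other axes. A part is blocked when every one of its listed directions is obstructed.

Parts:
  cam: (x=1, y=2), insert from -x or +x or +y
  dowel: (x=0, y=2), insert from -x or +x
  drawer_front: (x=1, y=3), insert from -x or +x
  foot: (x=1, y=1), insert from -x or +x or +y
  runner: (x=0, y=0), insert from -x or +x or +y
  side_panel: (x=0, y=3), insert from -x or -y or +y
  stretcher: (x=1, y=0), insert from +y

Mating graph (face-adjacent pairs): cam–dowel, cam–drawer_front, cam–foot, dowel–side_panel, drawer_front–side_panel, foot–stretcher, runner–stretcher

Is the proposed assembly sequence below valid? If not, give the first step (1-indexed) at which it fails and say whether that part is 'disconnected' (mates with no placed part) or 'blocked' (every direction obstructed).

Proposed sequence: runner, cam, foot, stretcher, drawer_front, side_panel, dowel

1. runner@(0, 0) [-x clear] — {runner}
2. cam@(1, 2) — no placed neighbour ⇒ disconnected

Invalid at step 2 (disconnected)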